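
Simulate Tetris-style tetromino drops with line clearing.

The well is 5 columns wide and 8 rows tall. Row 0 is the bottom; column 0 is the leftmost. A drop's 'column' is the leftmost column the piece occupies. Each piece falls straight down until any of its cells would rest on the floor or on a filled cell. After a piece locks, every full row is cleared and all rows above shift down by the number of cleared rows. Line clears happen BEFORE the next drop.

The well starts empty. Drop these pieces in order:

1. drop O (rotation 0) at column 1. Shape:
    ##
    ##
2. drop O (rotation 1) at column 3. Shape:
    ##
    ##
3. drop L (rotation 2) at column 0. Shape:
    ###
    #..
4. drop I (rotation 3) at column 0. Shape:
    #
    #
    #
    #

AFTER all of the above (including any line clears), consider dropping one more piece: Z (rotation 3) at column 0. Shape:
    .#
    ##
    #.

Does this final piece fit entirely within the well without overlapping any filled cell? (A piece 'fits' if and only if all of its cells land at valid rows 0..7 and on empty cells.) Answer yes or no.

Answer: no

Derivation:
Drop 1: O rot0 at col 1 lands with bottom-row=0; cleared 0 line(s) (total 0); column heights now [0 2 2 0 0], max=2
Drop 2: O rot1 at col 3 lands with bottom-row=0; cleared 0 line(s) (total 0); column heights now [0 2 2 2 2], max=2
Drop 3: L rot2 at col 0 lands with bottom-row=1; cleared 1 line(s) (total 1); column heights now [2 2 2 1 1], max=2
Drop 4: I rot3 at col 0 lands with bottom-row=2; cleared 0 line(s) (total 1); column heights now [6 2 2 1 1], max=6
Test piece Z rot3 at col 0 (width 2): heights before test = [6 2 2 1 1]; fits = False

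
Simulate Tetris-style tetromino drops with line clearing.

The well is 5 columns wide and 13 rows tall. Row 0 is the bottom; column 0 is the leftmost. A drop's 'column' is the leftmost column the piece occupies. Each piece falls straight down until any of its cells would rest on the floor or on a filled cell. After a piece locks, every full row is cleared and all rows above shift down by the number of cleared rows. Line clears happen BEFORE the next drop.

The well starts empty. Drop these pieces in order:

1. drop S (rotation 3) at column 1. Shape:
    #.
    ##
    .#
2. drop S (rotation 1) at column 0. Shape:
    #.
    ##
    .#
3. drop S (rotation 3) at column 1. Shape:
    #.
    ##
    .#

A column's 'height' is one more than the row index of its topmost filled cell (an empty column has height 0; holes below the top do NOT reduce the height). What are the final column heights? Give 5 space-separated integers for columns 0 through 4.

Answer: 6 7 6 0 0

Derivation:
Drop 1: S rot3 at col 1 lands with bottom-row=0; cleared 0 line(s) (total 0); column heights now [0 3 2 0 0], max=3
Drop 2: S rot1 at col 0 lands with bottom-row=3; cleared 0 line(s) (total 0); column heights now [6 5 2 0 0], max=6
Drop 3: S rot3 at col 1 lands with bottom-row=4; cleared 0 line(s) (total 0); column heights now [6 7 6 0 0], max=7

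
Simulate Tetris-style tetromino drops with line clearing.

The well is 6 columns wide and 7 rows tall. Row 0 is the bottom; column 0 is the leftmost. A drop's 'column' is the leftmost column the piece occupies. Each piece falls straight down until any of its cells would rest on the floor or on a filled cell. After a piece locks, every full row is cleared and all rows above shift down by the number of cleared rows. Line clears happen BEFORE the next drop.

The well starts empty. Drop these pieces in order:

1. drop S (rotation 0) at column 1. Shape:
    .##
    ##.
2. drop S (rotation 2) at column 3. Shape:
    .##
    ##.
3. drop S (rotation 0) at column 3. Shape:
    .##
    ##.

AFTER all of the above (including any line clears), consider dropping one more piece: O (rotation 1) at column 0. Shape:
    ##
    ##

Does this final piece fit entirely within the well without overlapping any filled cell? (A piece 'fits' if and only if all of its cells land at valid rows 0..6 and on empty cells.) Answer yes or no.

Drop 1: S rot0 at col 1 lands with bottom-row=0; cleared 0 line(s) (total 0); column heights now [0 1 2 2 0 0], max=2
Drop 2: S rot2 at col 3 lands with bottom-row=2; cleared 0 line(s) (total 0); column heights now [0 1 2 3 4 4], max=4
Drop 3: S rot0 at col 3 lands with bottom-row=4; cleared 0 line(s) (total 0); column heights now [0 1 2 5 6 6], max=6
Test piece O rot1 at col 0 (width 2): heights before test = [0 1 2 5 6 6]; fits = True

Answer: yes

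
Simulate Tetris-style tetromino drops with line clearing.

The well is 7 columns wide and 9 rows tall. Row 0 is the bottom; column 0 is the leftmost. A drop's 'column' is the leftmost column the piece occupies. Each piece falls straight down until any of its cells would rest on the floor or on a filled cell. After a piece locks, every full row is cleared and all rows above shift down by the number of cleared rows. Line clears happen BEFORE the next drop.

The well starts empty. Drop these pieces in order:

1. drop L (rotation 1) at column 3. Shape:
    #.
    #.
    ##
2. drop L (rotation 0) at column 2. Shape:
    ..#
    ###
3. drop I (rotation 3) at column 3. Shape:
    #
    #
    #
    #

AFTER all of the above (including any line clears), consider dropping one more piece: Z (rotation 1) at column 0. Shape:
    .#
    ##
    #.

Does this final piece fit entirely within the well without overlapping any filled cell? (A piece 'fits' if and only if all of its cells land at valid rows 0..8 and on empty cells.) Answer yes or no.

Drop 1: L rot1 at col 3 lands with bottom-row=0; cleared 0 line(s) (total 0); column heights now [0 0 0 3 1 0 0], max=3
Drop 2: L rot0 at col 2 lands with bottom-row=3; cleared 0 line(s) (total 0); column heights now [0 0 4 4 5 0 0], max=5
Drop 3: I rot3 at col 3 lands with bottom-row=4; cleared 0 line(s) (total 0); column heights now [0 0 4 8 5 0 0], max=8
Test piece Z rot1 at col 0 (width 2): heights before test = [0 0 4 8 5 0 0]; fits = True

Answer: yes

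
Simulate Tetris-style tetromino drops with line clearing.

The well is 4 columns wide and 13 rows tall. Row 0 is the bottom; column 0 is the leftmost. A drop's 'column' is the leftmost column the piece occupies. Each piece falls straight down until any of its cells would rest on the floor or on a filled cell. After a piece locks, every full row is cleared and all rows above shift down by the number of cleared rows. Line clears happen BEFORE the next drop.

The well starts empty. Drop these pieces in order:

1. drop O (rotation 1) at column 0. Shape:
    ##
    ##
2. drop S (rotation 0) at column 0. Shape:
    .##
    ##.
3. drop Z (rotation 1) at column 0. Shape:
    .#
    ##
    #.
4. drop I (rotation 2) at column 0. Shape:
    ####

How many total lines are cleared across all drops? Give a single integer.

Answer: 1

Derivation:
Drop 1: O rot1 at col 0 lands with bottom-row=0; cleared 0 line(s) (total 0); column heights now [2 2 0 0], max=2
Drop 2: S rot0 at col 0 lands with bottom-row=2; cleared 0 line(s) (total 0); column heights now [3 4 4 0], max=4
Drop 3: Z rot1 at col 0 lands with bottom-row=3; cleared 0 line(s) (total 0); column heights now [5 6 4 0], max=6
Drop 4: I rot2 at col 0 lands with bottom-row=6; cleared 1 line(s) (total 1); column heights now [5 6 4 0], max=6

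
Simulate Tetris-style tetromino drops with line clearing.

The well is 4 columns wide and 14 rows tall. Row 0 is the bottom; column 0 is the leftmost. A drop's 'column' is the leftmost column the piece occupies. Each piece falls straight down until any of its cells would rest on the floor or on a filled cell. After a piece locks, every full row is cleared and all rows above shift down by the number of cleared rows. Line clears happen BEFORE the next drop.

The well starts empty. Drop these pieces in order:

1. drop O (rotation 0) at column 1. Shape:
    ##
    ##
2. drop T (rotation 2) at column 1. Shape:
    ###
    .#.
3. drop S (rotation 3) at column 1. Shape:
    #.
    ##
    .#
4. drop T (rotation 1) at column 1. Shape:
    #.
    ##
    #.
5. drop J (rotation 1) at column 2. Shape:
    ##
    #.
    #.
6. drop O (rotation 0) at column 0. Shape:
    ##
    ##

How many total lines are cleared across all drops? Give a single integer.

Drop 1: O rot0 at col 1 lands with bottom-row=0; cleared 0 line(s) (total 0); column heights now [0 2 2 0], max=2
Drop 2: T rot2 at col 1 lands with bottom-row=2; cleared 0 line(s) (total 0); column heights now [0 4 4 4], max=4
Drop 3: S rot3 at col 1 lands with bottom-row=4; cleared 0 line(s) (total 0); column heights now [0 7 6 4], max=7
Drop 4: T rot1 at col 1 lands with bottom-row=7; cleared 0 line(s) (total 0); column heights now [0 10 9 4], max=10
Drop 5: J rot1 at col 2 lands with bottom-row=9; cleared 0 line(s) (total 0); column heights now [0 10 12 12], max=12
Drop 6: O rot0 at col 0 lands with bottom-row=10; cleared 1 line(s) (total 1); column heights now [11 11 11 4], max=11

Answer: 1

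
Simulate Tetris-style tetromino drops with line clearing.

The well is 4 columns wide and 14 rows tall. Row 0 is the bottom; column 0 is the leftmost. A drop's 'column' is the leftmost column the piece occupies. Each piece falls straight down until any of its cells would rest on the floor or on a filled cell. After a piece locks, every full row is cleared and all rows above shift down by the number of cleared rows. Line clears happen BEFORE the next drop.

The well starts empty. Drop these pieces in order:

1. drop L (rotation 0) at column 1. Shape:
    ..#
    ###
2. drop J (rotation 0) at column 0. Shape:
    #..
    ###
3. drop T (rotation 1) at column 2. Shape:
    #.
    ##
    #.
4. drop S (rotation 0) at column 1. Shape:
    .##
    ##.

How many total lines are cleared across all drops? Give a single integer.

Answer: 1

Derivation:
Drop 1: L rot0 at col 1 lands with bottom-row=0; cleared 0 line(s) (total 0); column heights now [0 1 1 2], max=2
Drop 2: J rot0 at col 0 lands with bottom-row=1; cleared 1 line(s) (total 1); column heights now [2 1 1 1], max=2
Drop 3: T rot1 at col 2 lands with bottom-row=1; cleared 0 line(s) (total 1); column heights now [2 1 4 3], max=4
Drop 4: S rot0 at col 1 lands with bottom-row=4; cleared 0 line(s) (total 1); column heights now [2 5 6 6], max=6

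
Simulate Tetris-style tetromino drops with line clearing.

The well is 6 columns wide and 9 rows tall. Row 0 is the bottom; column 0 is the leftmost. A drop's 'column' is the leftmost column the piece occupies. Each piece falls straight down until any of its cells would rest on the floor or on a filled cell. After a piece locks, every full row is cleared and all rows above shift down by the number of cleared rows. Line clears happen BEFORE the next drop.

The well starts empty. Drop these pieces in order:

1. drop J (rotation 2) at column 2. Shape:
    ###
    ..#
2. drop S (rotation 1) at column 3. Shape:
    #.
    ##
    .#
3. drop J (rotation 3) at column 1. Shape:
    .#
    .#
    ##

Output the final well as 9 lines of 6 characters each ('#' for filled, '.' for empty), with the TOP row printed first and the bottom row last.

Drop 1: J rot2 at col 2 lands with bottom-row=0; cleared 0 line(s) (total 0); column heights now [0 0 2 2 2 0], max=2
Drop 2: S rot1 at col 3 lands with bottom-row=2; cleared 0 line(s) (total 0); column heights now [0 0 2 5 4 0], max=5
Drop 3: J rot3 at col 1 lands with bottom-row=2; cleared 0 line(s) (total 0); column heights now [0 3 5 5 4 0], max=5

Answer: ......
......
......
......
..##..
..###.
.##.#.
..###.
....#.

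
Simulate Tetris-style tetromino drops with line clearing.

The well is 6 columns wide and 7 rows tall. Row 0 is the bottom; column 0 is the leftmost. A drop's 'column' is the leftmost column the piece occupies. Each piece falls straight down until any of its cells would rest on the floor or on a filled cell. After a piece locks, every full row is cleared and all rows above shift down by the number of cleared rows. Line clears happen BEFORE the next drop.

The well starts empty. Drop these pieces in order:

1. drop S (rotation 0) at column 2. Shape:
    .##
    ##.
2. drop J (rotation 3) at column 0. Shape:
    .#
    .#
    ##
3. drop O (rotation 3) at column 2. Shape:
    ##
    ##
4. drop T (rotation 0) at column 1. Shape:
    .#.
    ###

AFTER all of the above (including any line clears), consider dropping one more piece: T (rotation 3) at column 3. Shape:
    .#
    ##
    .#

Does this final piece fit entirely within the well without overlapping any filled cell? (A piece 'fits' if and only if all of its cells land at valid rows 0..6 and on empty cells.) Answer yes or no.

Answer: yes

Derivation:
Drop 1: S rot0 at col 2 lands with bottom-row=0; cleared 0 line(s) (total 0); column heights now [0 0 1 2 2 0], max=2
Drop 2: J rot3 at col 0 lands with bottom-row=0; cleared 0 line(s) (total 0); column heights now [1 3 1 2 2 0], max=3
Drop 3: O rot3 at col 2 lands with bottom-row=2; cleared 0 line(s) (total 0); column heights now [1 3 4 4 2 0], max=4
Drop 4: T rot0 at col 1 lands with bottom-row=4; cleared 0 line(s) (total 0); column heights now [1 5 6 5 2 0], max=6
Test piece T rot3 at col 3 (width 2): heights before test = [1 5 6 5 2 0]; fits = True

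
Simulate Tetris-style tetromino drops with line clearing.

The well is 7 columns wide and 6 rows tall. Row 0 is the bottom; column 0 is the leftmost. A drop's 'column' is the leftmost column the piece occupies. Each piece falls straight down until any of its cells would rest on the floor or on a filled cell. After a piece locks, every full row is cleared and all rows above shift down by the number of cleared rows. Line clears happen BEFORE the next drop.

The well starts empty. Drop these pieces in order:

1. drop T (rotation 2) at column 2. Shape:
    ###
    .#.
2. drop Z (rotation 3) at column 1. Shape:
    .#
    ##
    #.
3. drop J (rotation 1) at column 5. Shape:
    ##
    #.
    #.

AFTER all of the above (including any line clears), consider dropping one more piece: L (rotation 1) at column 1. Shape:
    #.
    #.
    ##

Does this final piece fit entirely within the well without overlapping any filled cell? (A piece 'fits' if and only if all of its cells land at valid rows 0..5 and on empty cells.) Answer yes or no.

Answer: no

Derivation:
Drop 1: T rot2 at col 2 lands with bottom-row=0; cleared 0 line(s) (total 0); column heights now [0 0 2 2 2 0 0], max=2
Drop 2: Z rot3 at col 1 lands with bottom-row=1; cleared 0 line(s) (total 0); column heights now [0 3 4 2 2 0 0], max=4
Drop 3: J rot1 at col 5 lands with bottom-row=0; cleared 0 line(s) (total 0); column heights now [0 3 4 2 2 3 3], max=4
Test piece L rot1 at col 1 (width 2): heights before test = [0 3 4 2 2 3 3]; fits = False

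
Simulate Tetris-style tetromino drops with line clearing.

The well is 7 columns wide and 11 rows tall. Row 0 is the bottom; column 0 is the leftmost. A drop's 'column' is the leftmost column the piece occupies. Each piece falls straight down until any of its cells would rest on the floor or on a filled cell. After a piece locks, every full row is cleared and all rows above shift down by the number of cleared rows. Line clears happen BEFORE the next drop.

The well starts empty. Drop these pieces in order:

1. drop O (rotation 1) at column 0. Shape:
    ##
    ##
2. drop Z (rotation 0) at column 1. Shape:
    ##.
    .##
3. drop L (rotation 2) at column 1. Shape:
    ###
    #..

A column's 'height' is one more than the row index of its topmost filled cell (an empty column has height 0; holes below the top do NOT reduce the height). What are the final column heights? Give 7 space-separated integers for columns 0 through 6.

Answer: 2 5 5 5 0 0 0

Derivation:
Drop 1: O rot1 at col 0 lands with bottom-row=0; cleared 0 line(s) (total 0); column heights now [2 2 0 0 0 0 0], max=2
Drop 2: Z rot0 at col 1 lands with bottom-row=1; cleared 0 line(s) (total 0); column heights now [2 3 3 2 0 0 0], max=3
Drop 3: L rot2 at col 1 lands with bottom-row=3; cleared 0 line(s) (total 0); column heights now [2 5 5 5 0 0 0], max=5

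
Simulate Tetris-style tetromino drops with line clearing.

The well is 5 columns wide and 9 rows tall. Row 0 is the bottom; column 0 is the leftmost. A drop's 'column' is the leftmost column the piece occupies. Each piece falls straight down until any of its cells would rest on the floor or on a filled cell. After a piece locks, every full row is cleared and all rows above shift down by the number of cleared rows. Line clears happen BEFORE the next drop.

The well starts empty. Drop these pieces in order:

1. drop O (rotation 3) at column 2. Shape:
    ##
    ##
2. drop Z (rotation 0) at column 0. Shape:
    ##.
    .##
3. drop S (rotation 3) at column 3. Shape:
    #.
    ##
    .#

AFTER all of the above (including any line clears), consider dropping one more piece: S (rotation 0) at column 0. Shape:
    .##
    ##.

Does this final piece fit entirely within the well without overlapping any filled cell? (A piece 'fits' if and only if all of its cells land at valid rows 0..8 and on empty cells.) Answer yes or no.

Answer: yes

Derivation:
Drop 1: O rot3 at col 2 lands with bottom-row=0; cleared 0 line(s) (total 0); column heights now [0 0 2 2 0], max=2
Drop 2: Z rot0 at col 0 lands with bottom-row=2; cleared 0 line(s) (total 0); column heights now [4 4 3 2 0], max=4
Drop 3: S rot3 at col 3 lands with bottom-row=1; cleared 0 line(s) (total 0); column heights now [4 4 3 4 3], max=4
Test piece S rot0 at col 0 (width 3): heights before test = [4 4 3 4 3]; fits = True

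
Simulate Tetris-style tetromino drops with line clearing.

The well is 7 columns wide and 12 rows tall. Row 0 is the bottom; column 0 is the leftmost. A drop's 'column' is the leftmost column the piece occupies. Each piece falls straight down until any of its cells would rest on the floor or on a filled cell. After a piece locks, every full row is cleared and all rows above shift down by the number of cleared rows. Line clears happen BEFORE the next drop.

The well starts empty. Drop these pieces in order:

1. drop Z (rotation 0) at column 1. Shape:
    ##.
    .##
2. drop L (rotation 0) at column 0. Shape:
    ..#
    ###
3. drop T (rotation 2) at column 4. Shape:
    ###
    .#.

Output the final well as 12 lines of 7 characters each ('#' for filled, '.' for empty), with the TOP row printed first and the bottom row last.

Drop 1: Z rot0 at col 1 lands with bottom-row=0; cleared 0 line(s) (total 0); column heights now [0 2 2 1 0 0 0], max=2
Drop 2: L rot0 at col 0 lands with bottom-row=2; cleared 0 line(s) (total 0); column heights now [3 3 4 1 0 0 0], max=4
Drop 3: T rot2 at col 4 lands with bottom-row=0; cleared 0 line(s) (total 0); column heights now [3 3 4 1 2 2 2], max=4

Answer: .......
.......
.......
.......
.......
.......
.......
.......
..#....
###....
.##.###
..##.#.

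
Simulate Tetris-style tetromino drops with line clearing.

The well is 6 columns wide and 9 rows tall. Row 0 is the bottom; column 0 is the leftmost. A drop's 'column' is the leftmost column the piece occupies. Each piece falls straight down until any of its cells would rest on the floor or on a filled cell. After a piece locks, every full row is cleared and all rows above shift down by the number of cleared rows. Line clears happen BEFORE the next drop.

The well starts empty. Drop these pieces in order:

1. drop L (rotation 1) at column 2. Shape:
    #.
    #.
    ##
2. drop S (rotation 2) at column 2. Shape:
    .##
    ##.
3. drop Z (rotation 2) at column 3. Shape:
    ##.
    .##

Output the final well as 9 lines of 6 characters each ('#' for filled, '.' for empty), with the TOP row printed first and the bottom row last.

Drop 1: L rot1 at col 2 lands with bottom-row=0; cleared 0 line(s) (total 0); column heights now [0 0 3 1 0 0], max=3
Drop 2: S rot2 at col 2 lands with bottom-row=3; cleared 0 line(s) (total 0); column heights now [0 0 4 5 5 0], max=5
Drop 3: Z rot2 at col 3 lands with bottom-row=5; cleared 0 line(s) (total 0); column heights now [0 0 4 7 7 6], max=7

Answer: ......
......
...##.
....##
...##.
..##..
..#...
..#...
..##..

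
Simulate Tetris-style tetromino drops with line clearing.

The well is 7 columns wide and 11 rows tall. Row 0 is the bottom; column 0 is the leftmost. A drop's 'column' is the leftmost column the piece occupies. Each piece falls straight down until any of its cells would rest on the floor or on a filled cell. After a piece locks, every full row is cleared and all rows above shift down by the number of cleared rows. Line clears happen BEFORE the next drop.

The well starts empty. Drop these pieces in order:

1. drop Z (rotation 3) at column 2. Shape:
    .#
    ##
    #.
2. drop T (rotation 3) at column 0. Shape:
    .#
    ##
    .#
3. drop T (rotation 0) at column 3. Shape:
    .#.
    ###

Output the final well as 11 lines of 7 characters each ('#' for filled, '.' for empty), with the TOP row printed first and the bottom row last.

Drop 1: Z rot3 at col 2 lands with bottom-row=0; cleared 0 line(s) (total 0); column heights now [0 0 2 3 0 0 0], max=3
Drop 2: T rot3 at col 0 lands with bottom-row=0; cleared 0 line(s) (total 0); column heights now [2 3 2 3 0 0 0], max=3
Drop 3: T rot0 at col 3 lands with bottom-row=3; cleared 0 line(s) (total 0); column heights now [2 3 2 4 5 4 0], max=5

Answer: .......
.......
.......
.......
.......
.......
....#..
...###.
.#.#...
####...
.##....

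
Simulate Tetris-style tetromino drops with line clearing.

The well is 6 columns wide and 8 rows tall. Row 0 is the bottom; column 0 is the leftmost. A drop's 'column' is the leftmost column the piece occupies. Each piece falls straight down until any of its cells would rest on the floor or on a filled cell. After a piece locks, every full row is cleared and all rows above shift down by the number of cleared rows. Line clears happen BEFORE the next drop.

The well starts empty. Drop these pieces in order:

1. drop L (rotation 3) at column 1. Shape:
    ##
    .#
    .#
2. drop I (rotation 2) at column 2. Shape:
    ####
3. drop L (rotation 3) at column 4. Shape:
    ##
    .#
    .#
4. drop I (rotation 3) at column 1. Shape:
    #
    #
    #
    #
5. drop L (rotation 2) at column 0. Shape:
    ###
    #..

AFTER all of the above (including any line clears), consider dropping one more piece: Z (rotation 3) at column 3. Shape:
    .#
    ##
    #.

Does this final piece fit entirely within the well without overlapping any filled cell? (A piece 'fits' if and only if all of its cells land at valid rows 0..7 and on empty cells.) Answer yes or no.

Answer: no

Derivation:
Drop 1: L rot3 at col 1 lands with bottom-row=0; cleared 0 line(s) (total 0); column heights now [0 3 3 0 0 0], max=3
Drop 2: I rot2 at col 2 lands with bottom-row=3; cleared 0 line(s) (total 0); column heights now [0 3 4 4 4 4], max=4
Drop 3: L rot3 at col 4 lands with bottom-row=4; cleared 0 line(s) (total 0); column heights now [0 3 4 4 7 7], max=7
Drop 4: I rot3 at col 1 lands with bottom-row=3; cleared 0 line(s) (total 0); column heights now [0 7 4 4 7 7], max=7
Drop 5: L rot2 at col 0 lands with bottom-row=6; cleared 0 line(s) (total 0); column heights now [8 8 8 4 7 7], max=8
Test piece Z rot3 at col 3 (width 2): heights before test = [8 8 8 4 7 7]; fits = False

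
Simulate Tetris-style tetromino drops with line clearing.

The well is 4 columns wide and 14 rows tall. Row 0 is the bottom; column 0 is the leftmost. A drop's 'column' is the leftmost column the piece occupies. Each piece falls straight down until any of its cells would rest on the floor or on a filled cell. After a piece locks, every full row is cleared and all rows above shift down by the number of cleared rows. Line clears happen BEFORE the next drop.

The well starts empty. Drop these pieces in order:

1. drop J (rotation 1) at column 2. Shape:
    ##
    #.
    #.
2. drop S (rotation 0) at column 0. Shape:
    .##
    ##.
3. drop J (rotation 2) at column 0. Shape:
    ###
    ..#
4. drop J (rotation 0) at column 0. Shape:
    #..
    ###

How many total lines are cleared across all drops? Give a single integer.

Drop 1: J rot1 at col 2 lands with bottom-row=0; cleared 0 line(s) (total 0); column heights now [0 0 3 3], max=3
Drop 2: S rot0 at col 0 lands with bottom-row=2; cleared 1 line(s) (total 1); column heights now [0 3 3 0], max=3
Drop 3: J rot2 at col 0 lands with bottom-row=3; cleared 0 line(s) (total 1); column heights now [5 5 5 0], max=5
Drop 4: J rot0 at col 0 lands with bottom-row=5; cleared 0 line(s) (total 1); column heights now [7 6 6 0], max=7

Answer: 1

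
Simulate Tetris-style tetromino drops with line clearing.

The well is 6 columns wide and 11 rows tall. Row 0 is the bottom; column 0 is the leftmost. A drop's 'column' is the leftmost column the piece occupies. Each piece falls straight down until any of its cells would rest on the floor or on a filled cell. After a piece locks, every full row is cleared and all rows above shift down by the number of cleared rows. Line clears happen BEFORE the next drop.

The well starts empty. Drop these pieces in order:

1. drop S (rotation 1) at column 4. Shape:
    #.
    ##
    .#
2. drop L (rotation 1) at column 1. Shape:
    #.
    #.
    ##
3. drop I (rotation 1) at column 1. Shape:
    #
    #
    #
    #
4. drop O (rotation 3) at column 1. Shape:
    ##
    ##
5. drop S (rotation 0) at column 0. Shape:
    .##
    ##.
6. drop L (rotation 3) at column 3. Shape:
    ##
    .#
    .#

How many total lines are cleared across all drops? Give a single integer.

Answer: 0

Derivation:
Drop 1: S rot1 at col 4 lands with bottom-row=0; cleared 0 line(s) (total 0); column heights now [0 0 0 0 3 2], max=3
Drop 2: L rot1 at col 1 lands with bottom-row=0; cleared 0 line(s) (total 0); column heights now [0 3 1 0 3 2], max=3
Drop 3: I rot1 at col 1 lands with bottom-row=3; cleared 0 line(s) (total 0); column heights now [0 7 1 0 3 2], max=7
Drop 4: O rot3 at col 1 lands with bottom-row=7; cleared 0 line(s) (total 0); column heights now [0 9 9 0 3 2], max=9
Drop 5: S rot0 at col 0 lands with bottom-row=9; cleared 0 line(s) (total 0); column heights now [10 11 11 0 3 2], max=11
Drop 6: L rot3 at col 3 lands with bottom-row=3; cleared 0 line(s) (total 0); column heights now [10 11 11 6 6 2], max=11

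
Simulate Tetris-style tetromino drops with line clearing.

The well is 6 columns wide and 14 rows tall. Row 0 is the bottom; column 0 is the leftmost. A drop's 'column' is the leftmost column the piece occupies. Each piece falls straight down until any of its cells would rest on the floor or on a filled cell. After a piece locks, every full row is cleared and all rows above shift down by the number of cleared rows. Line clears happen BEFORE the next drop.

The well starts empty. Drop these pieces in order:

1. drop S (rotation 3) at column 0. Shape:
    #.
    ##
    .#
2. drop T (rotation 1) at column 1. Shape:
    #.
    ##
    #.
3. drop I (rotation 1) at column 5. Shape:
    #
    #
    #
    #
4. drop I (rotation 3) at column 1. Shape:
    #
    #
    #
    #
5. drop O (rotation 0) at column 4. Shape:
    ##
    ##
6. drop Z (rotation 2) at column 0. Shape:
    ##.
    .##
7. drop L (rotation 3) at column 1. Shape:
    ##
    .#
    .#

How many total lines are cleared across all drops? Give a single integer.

Drop 1: S rot3 at col 0 lands with bottom-row=0; cleared 0 line(s) (total 0); column heights now [3 2 0 0 0 0], max=3
Drop 2: T rot1 at col 1 lands with bottom-row=2; cleared 0 line(s) (total 0); column heights now [3 5 4 0 0 0], max=5
Drop 3: I rot1 at col 5 lands with bottom-row=0; cleared 0 line(s) (total 0); column heights now [3 5 4 0 0 4], max=5
Drop 4: I rot3 at col 1 lands with bottom-row=5; cleared 0 line(s) (total 0); column heights now [3 9 4 0 0 4], max=9
Drop 5: O rot0 at col 4 lands with bottom-row=4; cleared 0 line(s) (total 0); column heights now [3 9 4 0 6 6], max=9
Drop 6: Z rot2 at col 0 lands with bottom-row=9; cleared 0 line(s) (total 0); column heights now [11 11 10 0 6 6], max=11
Drop 7: L rot3 at col 1 lands with bottom-row=10; cleared 0 line(s) (total 0); column heights now [11 13 13 0 6 6], max=13

Answer: 0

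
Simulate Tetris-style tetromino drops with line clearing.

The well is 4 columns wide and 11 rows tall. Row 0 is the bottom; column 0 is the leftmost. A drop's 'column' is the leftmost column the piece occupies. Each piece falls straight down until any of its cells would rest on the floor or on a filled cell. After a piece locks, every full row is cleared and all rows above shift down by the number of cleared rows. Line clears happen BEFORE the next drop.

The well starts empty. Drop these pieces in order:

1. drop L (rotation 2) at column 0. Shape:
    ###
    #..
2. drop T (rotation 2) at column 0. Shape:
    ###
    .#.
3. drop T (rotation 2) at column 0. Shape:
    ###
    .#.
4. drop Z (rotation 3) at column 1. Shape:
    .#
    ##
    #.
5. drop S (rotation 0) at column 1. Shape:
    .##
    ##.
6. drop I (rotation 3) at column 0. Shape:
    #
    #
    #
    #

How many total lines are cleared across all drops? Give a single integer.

Drop 1: L rot2 at col 0 lands with bottom-row=0; cleared 0 line(s) (total 0); column heights now [2 2 2 0], max=2
Drop 2: T rot2 at col 0 lands with bottom-row=2; cleared 0 line(s) (total 0); column heights now [4 4 4 0], max=4
Drop 3: T rot2 at col 0 lands with bottom-row=4; cleared 0 line(s) (total 0); column heights now [6 6 6 0], max=6
Drop 4: Z rot3 at col 1 lands with bottom-row=6; cleared 0 line(s) (total 0); column heights now [6 8 9 0], max=9
Drop 5: S rot0 at col 1 lands with bottom-row=9; cleared 0 line(s) (total 0); column heights now [6 10 11 11], max=11
Drop 6: I rot3 at col 0 lands with bottom-row=6; cleared 0 line(s) (total 0); column heights now [10 10 11 11], max=11

Answer: 0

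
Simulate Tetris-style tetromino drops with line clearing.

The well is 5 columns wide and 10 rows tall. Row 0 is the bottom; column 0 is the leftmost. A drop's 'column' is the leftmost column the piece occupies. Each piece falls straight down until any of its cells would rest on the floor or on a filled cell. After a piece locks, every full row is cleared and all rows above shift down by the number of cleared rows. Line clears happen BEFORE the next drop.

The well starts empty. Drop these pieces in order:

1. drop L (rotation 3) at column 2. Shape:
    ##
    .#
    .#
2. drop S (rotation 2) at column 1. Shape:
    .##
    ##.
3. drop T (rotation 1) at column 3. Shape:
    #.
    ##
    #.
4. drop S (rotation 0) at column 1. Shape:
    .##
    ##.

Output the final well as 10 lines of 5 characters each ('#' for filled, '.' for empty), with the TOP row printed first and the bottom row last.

Answer: .....
..##.
.###.
...##
...#.
..##.
.##..
..##.
...#.
...#.

Derivation:
Drop 1: L rot3 at col 2 lands with bottom-row=0; cleared 0 line(s) (total 0); column heights now [0 0 3 3 0], max=3
Drop 2: S rot2 at col 1 lands with bottom-row=3; cleared 0 line(s) (total 0); column heights now [0 4 5 5 0], max=5
Drop 3: T rot1 at col 3 lands with bottom-row=5; cleared 0 line(s) (total 0); column heights now [0 4 5 8 7], max=8
Drop 4: S rot0 at col 1 lands with bottom-row=7; cleared 0 line(s) (total 0); column heights now [0 8 9 9 7], max=9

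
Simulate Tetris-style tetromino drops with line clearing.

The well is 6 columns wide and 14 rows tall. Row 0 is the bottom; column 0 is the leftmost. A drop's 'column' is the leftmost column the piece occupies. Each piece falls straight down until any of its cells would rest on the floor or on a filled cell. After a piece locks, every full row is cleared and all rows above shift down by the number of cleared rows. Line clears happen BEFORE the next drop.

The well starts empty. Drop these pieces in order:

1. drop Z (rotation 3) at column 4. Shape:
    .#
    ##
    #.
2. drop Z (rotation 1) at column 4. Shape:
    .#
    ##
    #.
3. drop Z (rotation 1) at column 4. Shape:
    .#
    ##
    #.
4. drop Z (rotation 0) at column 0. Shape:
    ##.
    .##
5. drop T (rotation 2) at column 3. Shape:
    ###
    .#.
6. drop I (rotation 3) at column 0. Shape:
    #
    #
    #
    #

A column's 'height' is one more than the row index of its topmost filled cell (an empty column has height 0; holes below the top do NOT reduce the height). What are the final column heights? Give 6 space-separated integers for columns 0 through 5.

Drop 1: Z rot3 at col 4 lands with bottom-row=0; cleared 0 line(s) (total 0); column heights now [0 0 0 0 2 3], max=3
Drop 2: Z rot1 at col 4 lands with bottom-row=2; cleared 0 line(s) (total 0); column heights now [0 0 0 0 4 5], max=5
Drop 3: Z rot1 at col 4 lands with bottom-row=4; cleared 0 line(s) (total 0); column heights now [0 0 0 0 6 7], max=7
Drop 4: Z rot0 at col 0 lands with bottom-row=0; cleared 0 line(s) (total 0); column heights now [2 2 1 0 6 7], max=7
Drop 5: T rot2 at col 3 lands with bottom-row=6; cleared 0 line(s) (total 0); column heights now [2 2 1 8 8 8], max=8
Drop 6: I rot3 at col 0 lands with bottom-row=2; cleared 0 line(s) (total 0); column heights now [6 2 1 8 8 8], max=8

Answer: 6 2 1 8 8 8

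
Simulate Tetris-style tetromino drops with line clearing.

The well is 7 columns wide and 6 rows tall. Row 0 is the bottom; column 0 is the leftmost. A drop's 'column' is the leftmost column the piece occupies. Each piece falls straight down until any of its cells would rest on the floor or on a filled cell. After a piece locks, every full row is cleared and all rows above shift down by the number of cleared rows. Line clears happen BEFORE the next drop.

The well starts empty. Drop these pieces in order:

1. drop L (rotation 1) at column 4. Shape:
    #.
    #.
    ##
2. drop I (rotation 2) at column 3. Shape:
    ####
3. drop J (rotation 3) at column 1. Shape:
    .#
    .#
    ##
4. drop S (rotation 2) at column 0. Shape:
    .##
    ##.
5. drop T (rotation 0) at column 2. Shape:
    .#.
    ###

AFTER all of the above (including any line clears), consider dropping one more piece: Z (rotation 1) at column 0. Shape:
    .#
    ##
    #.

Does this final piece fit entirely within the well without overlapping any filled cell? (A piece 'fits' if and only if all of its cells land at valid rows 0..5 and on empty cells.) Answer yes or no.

Drop 1: L rot1 at col 4 lands with bottom-row=0; cleared 0 line(s) (total 0); column heights now [0 0 0 0 3 1 0], max=3
Drop 2: I rot2 at col 3 lands with bottom-row=3; cleared 0 line(s) (total 0); column heights now [0 0 0 4 4 4 4], max=4
Drop 3: J rot3 at col 1 lands with bottom-row=0; cleared 0 line(s) (total 0); column heights now [0 1 3 4 4 4 4], max=4
Drop 4: S rot2 at col 0 lands with bottom-row=2; cleared 0 line(s) (total 0); column heights now [3 4 4 4 4 4 4], max=4
Drop 5: T rot0 at col 2 lands with bottom-row=4; cleared 0 line(s) (total 0); column heights now [3 4 5 6 5 4 4], max=6
Test piece Z rot1 at col 0 (width 2): heights before test = [3 4 5 6 5 4 4]; fits = True

Answer: yes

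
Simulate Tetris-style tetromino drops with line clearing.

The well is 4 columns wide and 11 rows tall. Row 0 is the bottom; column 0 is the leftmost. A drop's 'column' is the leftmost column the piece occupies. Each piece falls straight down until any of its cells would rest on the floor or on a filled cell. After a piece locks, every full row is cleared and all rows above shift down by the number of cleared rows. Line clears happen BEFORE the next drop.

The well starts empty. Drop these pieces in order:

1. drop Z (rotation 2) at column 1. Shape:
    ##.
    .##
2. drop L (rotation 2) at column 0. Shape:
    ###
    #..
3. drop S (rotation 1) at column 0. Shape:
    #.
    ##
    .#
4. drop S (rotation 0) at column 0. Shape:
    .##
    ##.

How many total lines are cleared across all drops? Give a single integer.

Drop 1: Z rot2 at col 1 lands with bottom-row=0; cleared 0 line(s) (total 0); column heights now [0 2 2 1], max=2
Drop 2: L rot2 at col 0 lands with bottom-row=1; cleared 0 line(s) (total 0); column heights now [3 3 3 1], max=3
Drop 3: S rot1 at col 0 lands with bottom-row=3; cleared 0 line(s) (total 0); column heights now [6 5 3 1], max=6
Drop 4: S rot0 at col 0 lands with bottom-row=6; cleared 0 line(s) (total 0); column heights now [7 8 8 1], max=8

Answer: 0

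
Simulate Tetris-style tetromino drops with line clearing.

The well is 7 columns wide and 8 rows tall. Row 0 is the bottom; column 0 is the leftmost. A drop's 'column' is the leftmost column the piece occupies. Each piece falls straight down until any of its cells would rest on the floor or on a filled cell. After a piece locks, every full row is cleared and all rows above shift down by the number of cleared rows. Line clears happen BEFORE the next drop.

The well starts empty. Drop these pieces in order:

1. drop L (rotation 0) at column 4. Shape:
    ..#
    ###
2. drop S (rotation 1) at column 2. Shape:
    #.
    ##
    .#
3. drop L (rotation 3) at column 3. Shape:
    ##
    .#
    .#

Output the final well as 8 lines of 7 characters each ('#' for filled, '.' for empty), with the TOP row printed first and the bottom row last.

Answer: .......
.......
.......
.......
...##..
..#.#..
..###.#
...####

Derivation:
Drop 1: L rot0 at col 4 lands with bottom-row=0; cleared 0 line(s) (total 0); column heights now [0 0 0 0 1 1 2], max=2
Drop 2: S rot1 at col 2 lands with bottom-row=0; cleared 0 line(s) (total 0); column heights now [0 0 3 2 1 1 2], max=3
Drop 3: L rot3 at col 3 lands with bottom-row=1; cleared 0 line(s) (total 0); column heights now [0 0 3 4 4 1 2], max=4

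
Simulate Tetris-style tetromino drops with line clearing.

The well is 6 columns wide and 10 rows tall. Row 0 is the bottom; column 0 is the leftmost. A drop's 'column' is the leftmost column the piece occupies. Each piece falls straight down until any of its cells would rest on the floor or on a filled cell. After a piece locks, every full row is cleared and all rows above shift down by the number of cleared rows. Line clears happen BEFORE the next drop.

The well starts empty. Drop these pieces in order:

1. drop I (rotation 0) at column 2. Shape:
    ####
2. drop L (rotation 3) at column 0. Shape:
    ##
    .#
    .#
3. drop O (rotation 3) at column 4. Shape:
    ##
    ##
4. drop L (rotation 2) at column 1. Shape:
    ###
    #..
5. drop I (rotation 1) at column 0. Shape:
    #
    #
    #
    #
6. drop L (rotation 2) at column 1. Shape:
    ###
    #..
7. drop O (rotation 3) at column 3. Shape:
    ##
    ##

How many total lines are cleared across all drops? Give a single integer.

Answer: 0

Derivation:
Drop 1: I rot0 at col 2 lands with bottom-row=0; cleared 0 line(s) (total 0); column heights now [0 0 1 1 1 1], max=1
Drop 2: L rot3 at col 0 lands with bottom-row=0; cleared 0 line(s) (total 0); column heights now [3 3 1 1 1 1], max=3
Drop 3: O rot3 at col 4 lands with bottom-row=1; cleared 0 line(s) (total 0); column heights now [3 3 1 1 3 3], max=3
Drop 4: L rot2 at col 1 lands with bottom-row=3; cleared 0 line(s) (total 0); column heights now [3 5 5 5 3 3], max=5
Drop 5: I rot1 at col 0 lands with bottom-row=3; cleared 0 line(s) (total 0); column heights now [7 5 5 5 3 3], max=7
Drop 6: L rot2 at col 1 lands with bottom-row=5; cleared 0 line(s) (total 0); column heights now [7 7 7 7 3 3], max=7
Drop 7: O rot3 at col 3 lands with bottom-row=7; cleared 0 line(s) (total 0); column heights now [7 7 7 9 9 3], max=9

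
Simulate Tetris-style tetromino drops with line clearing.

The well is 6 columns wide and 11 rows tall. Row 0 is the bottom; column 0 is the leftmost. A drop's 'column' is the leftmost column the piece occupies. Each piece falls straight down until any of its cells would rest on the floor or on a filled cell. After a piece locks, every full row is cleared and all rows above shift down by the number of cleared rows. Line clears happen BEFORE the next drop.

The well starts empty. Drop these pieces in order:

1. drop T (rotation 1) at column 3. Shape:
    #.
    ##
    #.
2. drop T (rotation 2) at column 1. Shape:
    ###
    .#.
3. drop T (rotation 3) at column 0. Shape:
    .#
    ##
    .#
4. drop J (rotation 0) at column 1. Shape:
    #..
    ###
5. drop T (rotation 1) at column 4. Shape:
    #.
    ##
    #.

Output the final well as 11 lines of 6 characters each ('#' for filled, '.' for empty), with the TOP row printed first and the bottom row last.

Drop 1: T rot1 at col 3 lands with bottom-row=0; cleared 0 line(s) (total 0); column heights now [0 0 0 3 2 0], max=3
Drop 2: T rot2 at col 1 lands with bottom-row=2; cleared 0 line(s) (total 0); column heights now [0 4 4 4 2 0], max=4
Drop 3: T rot3 at col 0 lands with bottom-row=4; cleared 0 line(s) (total 0); column heights now [6 7 4 4 2 0], max=7
Drop 4: J rot0 at col 1 lands with bottom-row=7; cleared 0 line(s) (total 0); column heights now [6 9 8 8 2 0], max=9
Drop 5: T rot1 at col 4 lands with bottom-row=2; cleared 0 line(s) (total 0); column heights now [6 9 8 8 5 4], max=9

Answer: ......
......
.#....
.###..
.#....
##....
.#..#.
.#####
..###.
...##.
...#..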